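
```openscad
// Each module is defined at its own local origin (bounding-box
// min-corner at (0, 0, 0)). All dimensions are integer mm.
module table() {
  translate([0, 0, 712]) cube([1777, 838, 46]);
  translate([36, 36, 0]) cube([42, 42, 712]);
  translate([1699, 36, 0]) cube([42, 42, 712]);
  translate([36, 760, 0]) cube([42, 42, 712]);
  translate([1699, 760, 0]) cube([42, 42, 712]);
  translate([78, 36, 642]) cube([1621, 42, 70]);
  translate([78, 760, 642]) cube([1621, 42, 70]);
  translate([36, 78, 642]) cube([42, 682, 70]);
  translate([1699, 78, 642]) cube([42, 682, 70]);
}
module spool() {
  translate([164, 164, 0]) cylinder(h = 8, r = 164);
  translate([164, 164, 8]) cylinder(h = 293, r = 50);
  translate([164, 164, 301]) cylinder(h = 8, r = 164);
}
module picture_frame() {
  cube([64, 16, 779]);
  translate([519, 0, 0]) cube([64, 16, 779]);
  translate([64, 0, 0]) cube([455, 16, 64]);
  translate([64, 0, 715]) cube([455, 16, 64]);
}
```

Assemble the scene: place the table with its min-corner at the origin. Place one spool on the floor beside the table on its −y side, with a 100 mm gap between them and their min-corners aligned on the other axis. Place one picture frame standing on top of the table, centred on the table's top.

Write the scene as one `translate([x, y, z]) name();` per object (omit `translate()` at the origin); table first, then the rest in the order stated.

table();
translate([0, -428, 0]) spool();
translate([597, 411, 758]) picture_frame();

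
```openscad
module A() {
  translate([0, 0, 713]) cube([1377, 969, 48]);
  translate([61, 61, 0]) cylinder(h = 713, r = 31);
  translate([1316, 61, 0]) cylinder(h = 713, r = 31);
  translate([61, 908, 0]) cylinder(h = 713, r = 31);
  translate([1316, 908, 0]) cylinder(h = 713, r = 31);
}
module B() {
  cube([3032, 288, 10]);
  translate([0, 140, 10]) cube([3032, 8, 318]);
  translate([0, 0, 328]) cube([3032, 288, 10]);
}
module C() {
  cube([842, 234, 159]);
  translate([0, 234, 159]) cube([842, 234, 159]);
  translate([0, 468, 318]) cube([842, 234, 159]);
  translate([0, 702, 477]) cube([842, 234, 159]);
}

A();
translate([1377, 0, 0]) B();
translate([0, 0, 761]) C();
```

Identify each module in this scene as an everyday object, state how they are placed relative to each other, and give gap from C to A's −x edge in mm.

The staircase's min-x is at 0; the table's min-x is 0; gap = 0 mm.

A is a table. B is an I-beam. C is a staircase. The I-beam is against the table's +x side, with their −y faces flush. The staircase is on top of the table. The gap from the staircase to the table's −x edge is 0 mm.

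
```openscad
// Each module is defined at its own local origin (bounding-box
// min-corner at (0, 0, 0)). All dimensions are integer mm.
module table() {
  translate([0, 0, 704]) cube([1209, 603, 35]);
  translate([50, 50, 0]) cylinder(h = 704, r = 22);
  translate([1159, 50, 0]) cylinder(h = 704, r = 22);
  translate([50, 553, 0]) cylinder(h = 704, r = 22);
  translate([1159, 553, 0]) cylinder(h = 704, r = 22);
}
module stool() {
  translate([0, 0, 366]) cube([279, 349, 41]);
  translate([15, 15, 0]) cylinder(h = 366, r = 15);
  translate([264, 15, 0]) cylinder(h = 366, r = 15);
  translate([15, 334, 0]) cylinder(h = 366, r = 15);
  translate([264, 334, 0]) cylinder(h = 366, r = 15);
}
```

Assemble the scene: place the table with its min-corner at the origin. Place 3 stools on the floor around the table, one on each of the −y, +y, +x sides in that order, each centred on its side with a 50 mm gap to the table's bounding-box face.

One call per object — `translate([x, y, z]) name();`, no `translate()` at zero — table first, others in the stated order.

table();
translate([465, -399, 0]) stool();
translate([465, 653, 0]) stool();
translate([1259, 127, 0]) stool();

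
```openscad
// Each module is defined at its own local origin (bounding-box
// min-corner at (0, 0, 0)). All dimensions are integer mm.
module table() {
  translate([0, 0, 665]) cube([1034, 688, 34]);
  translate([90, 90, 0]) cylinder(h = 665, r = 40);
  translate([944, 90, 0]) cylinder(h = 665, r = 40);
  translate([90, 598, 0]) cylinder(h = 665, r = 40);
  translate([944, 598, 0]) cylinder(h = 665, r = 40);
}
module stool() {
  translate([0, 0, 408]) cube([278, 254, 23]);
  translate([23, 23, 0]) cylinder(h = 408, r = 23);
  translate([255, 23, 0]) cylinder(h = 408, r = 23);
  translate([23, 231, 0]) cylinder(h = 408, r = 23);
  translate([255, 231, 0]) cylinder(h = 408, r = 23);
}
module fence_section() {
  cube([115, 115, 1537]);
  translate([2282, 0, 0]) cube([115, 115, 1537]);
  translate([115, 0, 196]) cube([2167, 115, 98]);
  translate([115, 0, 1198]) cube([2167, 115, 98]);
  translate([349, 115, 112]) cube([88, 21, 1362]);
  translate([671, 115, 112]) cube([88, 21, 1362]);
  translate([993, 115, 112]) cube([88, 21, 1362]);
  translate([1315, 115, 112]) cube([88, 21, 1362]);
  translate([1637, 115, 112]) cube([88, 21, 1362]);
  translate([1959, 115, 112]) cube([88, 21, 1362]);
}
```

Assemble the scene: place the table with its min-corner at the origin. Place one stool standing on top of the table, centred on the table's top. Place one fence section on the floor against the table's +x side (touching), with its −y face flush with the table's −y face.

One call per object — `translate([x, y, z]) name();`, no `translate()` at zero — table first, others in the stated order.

table();
translate([378, 217, 699]) stool();
translate([1034, 0, 0]) fence_section();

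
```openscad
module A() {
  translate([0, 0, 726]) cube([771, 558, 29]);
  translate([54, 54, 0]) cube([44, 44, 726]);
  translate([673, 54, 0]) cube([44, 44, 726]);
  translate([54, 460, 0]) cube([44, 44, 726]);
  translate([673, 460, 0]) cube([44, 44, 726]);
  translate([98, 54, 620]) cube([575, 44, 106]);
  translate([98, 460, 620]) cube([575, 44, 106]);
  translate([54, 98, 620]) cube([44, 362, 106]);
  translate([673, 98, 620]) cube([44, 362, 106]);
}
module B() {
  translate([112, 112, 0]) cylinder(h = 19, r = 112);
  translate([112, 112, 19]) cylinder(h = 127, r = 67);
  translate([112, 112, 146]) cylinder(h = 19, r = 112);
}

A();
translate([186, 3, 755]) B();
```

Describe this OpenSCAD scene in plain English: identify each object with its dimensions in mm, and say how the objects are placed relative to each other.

A is a rectangular dining table. The top is 771×558×29 mm with its upper surface at z = 755 mm. It stands on four 44×44 mm square legs, each inset 54 mm from the nearest pair of top edges, running from the floor to the underside of the top. Four apron rails, 44 mm thick and 106 mm tall, run between adjacent legs with their top edges flush with the underside of the top and their outer faces flush with the legs' outer faces.

B is a spool: two coaxial disc flanges of radius 112 mm and thickness 19 mm, joined by a core cylinder of radius 67 mm and height 127 mm. The lower flange rests on z = 0 and the three cylinders share a vertical axis.

The spool is on top of the table.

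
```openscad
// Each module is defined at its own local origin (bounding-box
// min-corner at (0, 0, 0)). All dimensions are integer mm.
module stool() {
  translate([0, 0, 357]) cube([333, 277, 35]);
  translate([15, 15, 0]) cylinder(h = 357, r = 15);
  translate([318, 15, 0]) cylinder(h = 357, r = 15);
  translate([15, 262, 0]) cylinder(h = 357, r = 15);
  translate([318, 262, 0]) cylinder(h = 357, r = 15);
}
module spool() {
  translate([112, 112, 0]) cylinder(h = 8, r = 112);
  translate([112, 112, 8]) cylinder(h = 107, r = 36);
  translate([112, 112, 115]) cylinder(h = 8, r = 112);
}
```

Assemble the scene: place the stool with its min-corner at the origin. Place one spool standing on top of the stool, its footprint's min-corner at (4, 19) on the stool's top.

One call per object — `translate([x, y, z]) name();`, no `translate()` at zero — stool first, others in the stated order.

stool();
translate([4, 19, 392]) spool();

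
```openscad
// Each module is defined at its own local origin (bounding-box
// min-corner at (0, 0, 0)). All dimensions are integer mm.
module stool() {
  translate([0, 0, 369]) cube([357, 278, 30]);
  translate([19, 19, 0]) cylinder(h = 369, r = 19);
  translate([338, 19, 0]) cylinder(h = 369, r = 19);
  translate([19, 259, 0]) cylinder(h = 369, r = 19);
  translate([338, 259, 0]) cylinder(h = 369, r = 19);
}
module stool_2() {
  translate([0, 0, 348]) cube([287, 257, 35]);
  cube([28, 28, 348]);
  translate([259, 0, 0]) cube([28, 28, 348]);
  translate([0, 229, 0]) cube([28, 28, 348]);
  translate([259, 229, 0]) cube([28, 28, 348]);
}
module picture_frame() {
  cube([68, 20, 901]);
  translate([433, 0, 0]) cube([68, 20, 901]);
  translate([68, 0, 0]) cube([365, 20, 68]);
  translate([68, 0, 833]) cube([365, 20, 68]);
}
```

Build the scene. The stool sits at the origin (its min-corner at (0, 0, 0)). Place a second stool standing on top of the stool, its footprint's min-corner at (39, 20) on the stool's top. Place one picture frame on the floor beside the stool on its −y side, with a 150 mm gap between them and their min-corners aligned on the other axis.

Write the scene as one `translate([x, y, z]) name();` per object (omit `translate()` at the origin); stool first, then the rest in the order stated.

stool();
translate([39, 20, 399]) stool_2();
translate([0, -170, 0]) picture_frame();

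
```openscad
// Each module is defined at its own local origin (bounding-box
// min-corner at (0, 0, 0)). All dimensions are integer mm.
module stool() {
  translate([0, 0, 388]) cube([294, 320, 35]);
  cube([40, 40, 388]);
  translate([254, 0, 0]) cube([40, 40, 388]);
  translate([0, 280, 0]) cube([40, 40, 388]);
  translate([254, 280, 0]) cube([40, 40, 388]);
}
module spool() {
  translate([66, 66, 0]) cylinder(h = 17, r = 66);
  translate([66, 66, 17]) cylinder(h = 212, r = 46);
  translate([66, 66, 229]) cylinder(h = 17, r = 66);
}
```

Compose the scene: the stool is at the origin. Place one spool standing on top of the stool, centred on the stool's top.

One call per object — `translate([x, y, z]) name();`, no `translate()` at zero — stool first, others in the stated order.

stool();
translate([81, 94, 423]) spool();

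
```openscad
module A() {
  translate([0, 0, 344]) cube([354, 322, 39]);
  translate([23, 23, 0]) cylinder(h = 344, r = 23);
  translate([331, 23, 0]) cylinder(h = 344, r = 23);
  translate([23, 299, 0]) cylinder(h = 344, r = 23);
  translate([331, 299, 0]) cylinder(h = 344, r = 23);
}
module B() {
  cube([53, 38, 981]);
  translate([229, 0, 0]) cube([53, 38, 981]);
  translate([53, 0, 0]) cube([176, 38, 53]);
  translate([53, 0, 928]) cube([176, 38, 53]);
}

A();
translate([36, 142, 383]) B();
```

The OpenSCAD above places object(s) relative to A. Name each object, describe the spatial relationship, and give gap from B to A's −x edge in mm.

The picture frame's min-x is at 36; the stool's min-x is 0; gap = 36 mm.

A is a stool. B is a picture frame. The picture frame is on top of the stool, centred. The gap from the picture frame to the stool's −x edge is 36 mm.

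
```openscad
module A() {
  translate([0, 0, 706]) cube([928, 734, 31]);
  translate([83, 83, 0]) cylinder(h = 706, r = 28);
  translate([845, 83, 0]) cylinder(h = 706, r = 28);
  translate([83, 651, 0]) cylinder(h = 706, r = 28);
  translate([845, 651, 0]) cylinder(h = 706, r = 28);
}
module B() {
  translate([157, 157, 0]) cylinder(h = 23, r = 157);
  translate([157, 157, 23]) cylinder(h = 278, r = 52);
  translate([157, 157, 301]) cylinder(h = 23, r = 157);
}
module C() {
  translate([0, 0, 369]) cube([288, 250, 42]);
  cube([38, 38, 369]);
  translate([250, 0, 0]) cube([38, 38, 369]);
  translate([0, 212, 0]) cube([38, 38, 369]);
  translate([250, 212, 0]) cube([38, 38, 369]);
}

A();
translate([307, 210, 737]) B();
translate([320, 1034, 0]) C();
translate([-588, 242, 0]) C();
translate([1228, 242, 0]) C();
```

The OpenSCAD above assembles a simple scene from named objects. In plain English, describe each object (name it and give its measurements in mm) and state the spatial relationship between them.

A is a table with a 928×734 mm rectangular top, 31 mm thick, top surface at z = 737 mm, supported by four round legs of 56 mm diameter, each leg's bounding box inset 55 mm from the nearest pair of top edges, running from the floor.

B is a spool: two coaxial disc flanges of radius 157 mm and thickness 23 mm, joined by a core cylinder of radius 52 mm and height 278 mm. The lower flange rests on z = 0 and the three cylinders share a vertical axis.

C is a four-legged stool. The seat is 288×250 mm, 42 mm thick, top at z = 411 mm. It stands on four square legs, each 38×38 mm in cross-section, from z = 0 to the seat underside, each flush with a corner of the seat.

The spool is on top of the table, centred. Three stools sit around the table at the +y, −x, +x sides.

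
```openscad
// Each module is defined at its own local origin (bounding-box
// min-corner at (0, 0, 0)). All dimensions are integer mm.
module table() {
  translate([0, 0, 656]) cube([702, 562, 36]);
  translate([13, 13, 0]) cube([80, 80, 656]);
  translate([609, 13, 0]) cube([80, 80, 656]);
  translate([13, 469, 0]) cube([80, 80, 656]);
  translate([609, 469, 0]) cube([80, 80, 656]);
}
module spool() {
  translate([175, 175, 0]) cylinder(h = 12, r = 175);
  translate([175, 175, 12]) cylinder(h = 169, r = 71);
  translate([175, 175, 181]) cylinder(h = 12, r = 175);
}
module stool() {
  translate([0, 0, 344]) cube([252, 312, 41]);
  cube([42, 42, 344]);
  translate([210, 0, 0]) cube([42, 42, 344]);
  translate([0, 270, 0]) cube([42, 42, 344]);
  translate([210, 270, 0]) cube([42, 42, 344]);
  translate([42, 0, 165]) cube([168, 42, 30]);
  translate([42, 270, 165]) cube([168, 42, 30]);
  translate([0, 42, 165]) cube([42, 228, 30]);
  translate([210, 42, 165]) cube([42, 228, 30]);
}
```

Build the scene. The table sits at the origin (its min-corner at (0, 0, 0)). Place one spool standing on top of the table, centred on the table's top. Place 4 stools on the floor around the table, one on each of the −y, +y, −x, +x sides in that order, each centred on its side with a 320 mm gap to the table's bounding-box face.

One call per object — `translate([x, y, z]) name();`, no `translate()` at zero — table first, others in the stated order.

table();
translate([176, 106, 692]) spool();
translate([225, -632, 0]) stool();
translate([225, 882, 0]) stool();
translate([-572, 125, 0]) stool();
translate([1022, 125, 0]) stool();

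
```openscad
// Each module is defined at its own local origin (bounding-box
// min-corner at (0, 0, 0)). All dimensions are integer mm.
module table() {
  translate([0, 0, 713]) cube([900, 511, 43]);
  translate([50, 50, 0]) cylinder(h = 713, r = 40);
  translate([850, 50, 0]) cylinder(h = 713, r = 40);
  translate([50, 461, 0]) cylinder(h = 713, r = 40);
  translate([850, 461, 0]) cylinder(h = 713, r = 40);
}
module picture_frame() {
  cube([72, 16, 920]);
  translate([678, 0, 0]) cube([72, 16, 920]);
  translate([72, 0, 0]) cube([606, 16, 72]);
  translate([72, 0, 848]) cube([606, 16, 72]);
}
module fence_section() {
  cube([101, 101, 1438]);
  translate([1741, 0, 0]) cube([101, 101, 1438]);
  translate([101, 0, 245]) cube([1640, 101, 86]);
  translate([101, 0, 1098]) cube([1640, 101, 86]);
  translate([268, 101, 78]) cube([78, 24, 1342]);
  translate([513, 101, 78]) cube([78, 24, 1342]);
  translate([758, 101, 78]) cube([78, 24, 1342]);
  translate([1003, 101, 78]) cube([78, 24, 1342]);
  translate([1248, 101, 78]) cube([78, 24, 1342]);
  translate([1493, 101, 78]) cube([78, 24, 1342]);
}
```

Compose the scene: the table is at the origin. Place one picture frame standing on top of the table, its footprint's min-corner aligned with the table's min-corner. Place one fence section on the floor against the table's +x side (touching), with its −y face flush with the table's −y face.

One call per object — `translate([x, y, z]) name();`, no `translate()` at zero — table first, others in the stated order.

table();
translate([0, 0, 756]) picture_frame();
translate([900, 0, 0]) fence_section();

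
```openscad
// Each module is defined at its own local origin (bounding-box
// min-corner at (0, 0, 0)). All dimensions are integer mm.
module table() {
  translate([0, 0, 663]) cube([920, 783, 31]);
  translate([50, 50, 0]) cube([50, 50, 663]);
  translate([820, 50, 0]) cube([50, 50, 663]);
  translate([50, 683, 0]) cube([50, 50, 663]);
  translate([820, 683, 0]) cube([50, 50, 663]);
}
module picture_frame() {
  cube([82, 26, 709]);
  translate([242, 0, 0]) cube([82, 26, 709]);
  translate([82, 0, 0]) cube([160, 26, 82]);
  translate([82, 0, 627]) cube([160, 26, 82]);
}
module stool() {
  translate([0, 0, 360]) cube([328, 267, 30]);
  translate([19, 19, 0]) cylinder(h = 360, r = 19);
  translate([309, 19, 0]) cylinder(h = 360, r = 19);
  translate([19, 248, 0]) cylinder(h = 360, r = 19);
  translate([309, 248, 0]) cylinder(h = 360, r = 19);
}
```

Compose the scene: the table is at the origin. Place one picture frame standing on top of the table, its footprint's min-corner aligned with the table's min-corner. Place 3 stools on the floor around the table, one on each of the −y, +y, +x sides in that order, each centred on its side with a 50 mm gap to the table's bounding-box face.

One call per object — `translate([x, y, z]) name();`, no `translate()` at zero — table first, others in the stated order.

table();
translate([0, 0, 694]) picture_frame();
translate([296, -317, 0]) stool();
translate([296, 833, 0]) stool();
translate([970, 258, 0]) stool();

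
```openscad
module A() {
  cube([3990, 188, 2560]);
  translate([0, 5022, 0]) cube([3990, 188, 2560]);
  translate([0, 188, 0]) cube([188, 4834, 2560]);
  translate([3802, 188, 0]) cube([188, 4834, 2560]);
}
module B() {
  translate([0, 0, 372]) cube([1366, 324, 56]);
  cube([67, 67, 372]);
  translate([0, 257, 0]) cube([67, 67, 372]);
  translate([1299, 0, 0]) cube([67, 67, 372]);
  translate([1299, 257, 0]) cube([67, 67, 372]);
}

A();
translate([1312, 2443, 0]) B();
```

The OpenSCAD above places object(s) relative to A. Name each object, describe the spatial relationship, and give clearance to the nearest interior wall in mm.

Clearances: x = 1124, y = 2255; minimum 1124 mm.

A is a house frame. B is a bench. The bench sits inside the house frame, centred. The clearance to the nearest interior wall is 1124 mm.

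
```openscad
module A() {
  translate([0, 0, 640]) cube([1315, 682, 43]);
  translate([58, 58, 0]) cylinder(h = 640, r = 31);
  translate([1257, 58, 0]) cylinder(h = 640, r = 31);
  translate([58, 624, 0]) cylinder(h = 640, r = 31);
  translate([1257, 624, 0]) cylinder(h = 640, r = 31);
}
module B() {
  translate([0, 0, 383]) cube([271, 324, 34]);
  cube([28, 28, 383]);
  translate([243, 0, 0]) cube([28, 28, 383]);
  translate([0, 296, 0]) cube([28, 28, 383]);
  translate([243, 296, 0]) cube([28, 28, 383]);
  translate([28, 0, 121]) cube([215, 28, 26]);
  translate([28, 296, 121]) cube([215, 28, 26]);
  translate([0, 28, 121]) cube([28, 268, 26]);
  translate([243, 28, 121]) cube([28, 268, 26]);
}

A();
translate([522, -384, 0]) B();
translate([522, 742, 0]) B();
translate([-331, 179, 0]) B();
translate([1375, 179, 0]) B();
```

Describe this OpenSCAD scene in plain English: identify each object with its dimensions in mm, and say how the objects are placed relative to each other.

A is a rectangular dining table. The top is 1315×682×43 mm with its upper surface at z = 683 mm. It stands on four round legs of 62 mm diameter, each leg's bounding box inset 27 mm from the nearest pair of top edges, running from the floor to the underside of the top.

B is a four-legged stool. The seat is 271×324 mm, 34 mm thick, top at z = 417 mm. It stands on four square legs, each 28×28 mm in cross-section, from z = 0 to the seat underside, each flush with a corner of the seat. Four stretchers, 28 mm wide and 26 mm tall, connect adjacent legs with their undersides at z = 121 mm, each running between the inner faces of the legs it joins and aligned with the legs' outer faces on the other axis.

Four stools sit around the table at the −y, +y, −x, +x sides.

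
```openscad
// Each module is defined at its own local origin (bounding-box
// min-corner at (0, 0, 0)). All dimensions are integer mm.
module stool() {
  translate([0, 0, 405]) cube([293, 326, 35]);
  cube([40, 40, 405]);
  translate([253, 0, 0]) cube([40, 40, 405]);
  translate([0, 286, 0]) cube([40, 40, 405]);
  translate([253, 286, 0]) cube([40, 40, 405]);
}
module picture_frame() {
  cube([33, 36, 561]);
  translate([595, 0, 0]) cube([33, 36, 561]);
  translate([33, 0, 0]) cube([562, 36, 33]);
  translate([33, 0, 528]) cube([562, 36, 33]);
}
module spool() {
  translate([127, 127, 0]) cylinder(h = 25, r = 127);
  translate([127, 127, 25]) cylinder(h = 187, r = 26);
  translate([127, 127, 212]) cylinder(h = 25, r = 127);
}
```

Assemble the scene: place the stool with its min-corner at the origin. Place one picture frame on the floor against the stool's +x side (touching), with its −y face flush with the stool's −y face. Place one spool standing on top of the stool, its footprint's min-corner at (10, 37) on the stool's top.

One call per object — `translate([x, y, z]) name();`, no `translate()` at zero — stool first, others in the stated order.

stool();
translate([293, 0, 0]) picture_frame();
translate([10, 37, 440]) spool();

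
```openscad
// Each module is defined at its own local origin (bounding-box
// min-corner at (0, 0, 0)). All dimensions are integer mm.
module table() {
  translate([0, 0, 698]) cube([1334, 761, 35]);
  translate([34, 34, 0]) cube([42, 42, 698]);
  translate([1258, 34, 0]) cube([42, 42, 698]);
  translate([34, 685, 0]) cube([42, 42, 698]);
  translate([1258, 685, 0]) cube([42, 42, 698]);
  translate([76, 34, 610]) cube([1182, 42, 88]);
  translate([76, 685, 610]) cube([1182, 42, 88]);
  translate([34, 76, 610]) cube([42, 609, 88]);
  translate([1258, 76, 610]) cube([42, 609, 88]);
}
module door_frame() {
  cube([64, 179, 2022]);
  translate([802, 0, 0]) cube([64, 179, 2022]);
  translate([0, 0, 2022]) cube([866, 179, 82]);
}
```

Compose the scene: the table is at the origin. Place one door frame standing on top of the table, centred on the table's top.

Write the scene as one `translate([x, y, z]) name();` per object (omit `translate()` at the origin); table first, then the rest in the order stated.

table();
translate([234, 291, 733]) door_frame();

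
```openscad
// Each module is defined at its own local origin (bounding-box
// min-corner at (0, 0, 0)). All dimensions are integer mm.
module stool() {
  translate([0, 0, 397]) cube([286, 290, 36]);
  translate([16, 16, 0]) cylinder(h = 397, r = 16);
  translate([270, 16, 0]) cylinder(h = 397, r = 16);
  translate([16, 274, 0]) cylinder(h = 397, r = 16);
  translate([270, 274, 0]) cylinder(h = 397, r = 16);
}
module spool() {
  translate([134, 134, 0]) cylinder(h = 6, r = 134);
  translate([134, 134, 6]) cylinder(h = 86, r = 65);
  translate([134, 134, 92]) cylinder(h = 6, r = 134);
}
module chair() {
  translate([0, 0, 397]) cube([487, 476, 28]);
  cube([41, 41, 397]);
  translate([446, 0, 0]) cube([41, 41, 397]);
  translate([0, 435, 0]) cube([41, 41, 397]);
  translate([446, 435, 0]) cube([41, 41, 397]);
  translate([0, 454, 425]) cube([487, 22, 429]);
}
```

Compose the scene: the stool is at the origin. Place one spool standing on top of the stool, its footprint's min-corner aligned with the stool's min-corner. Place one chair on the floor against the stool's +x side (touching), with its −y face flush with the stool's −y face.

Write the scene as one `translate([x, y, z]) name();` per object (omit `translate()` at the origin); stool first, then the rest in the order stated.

stool();
translate([0, 0, 433]) spool();
translate([286, 0, 0]) chair();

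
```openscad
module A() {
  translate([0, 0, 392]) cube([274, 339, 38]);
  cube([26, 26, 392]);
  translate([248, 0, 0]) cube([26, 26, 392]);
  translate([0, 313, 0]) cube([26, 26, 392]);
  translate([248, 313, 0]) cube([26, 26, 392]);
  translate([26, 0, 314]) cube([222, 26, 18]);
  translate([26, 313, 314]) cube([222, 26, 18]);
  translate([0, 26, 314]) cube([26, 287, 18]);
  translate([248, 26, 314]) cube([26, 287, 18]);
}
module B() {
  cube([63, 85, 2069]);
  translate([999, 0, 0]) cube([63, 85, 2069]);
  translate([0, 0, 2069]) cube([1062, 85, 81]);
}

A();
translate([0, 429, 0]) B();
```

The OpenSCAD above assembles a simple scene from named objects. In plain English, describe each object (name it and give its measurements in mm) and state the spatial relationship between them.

A is a simple wooden stool: a rectangular seat 274 mm (x) by 339 mm (y), 38 mm thick, top face at z = 430 mm, on four square legs, each 26×26 mm in cross-section. The legs rest on z = 0, each flush with a corner of the seat. Four stretchers, 26 mm wide and 18 mm tall, connect adjacent legs with their undersides at z = 314 mm, each running between the inner faces of the legs it joins and aligned with the legs' outer faces on the other axis.

B is a door frame. The clear opening is 936 mm wide and 2069 mm high. Two 63 mm wide jambs, 85 mm deep, stand either side of the opening from the floor to the top of the opening. A 81 mm thick head sits across the top of both jambs, spanning the full outside width of the frame.

The door frame is on the floor beside the stool on its +y side.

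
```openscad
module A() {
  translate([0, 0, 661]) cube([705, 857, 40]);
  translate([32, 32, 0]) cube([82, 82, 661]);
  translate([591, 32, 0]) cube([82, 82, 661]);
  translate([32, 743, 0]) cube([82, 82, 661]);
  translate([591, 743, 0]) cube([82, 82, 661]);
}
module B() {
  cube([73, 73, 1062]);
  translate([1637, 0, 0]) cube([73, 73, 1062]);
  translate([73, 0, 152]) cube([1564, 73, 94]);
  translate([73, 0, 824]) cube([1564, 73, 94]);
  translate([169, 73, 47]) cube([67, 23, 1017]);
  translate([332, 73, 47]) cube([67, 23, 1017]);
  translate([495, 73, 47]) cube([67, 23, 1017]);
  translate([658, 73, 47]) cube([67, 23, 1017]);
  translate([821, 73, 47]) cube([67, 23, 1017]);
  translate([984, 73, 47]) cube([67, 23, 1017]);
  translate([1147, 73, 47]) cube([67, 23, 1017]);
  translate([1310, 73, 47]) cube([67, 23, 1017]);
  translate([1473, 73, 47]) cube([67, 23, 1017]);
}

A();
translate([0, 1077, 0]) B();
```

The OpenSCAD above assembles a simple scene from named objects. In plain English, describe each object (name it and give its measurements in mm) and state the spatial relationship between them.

A is a table: top 705 mm (x) × 857 mm (y), 40 mm thick, upper face at z = 701 mm, on four 82×82 mm square legs, each inset 32 mm from the nearest pair of top edges, running from z = 0 to the bottom of the top.

B is a fence section. Two 73×73 mm posts, 1062 mm tall, stand on the floor with a clear span of 1564 mm between their inner faces. Two horizontal rails of 73×94 mm section span the gap between the posts with their undersides at z = 152 mm and z = 824 mm, flush with the posts' −y face. 9 pickets, each 67 mm wide, 23 mm thick and 1017 mm tall, are fixed to the +y face of the rails with their bottoms at z = 47 mm, evenly spaced across the span with equal gaps (rounded down to the nearest mm) at the −x end and between each pair — any rounding remainder accumulates at the +x end.

The fence section is on the floor beside the table on its +y side.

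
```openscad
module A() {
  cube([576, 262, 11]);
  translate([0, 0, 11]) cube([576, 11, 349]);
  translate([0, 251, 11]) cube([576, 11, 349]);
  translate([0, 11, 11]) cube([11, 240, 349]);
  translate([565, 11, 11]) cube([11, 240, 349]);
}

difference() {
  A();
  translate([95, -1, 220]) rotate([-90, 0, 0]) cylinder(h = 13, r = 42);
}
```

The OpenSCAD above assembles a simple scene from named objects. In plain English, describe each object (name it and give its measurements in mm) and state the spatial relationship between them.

A is an open storage box with external size 576×262×360 mm and wall thickness 11 mm (the base is also 11 mm thick). The base covers the whole footprint; the four walls stand on the base, with the y-facing walls full-width and the x-facing walls fitting between their inner faces.

The open box has a circular hole of radius 42 mm through its front wall, centred at (x = 95, z = 220).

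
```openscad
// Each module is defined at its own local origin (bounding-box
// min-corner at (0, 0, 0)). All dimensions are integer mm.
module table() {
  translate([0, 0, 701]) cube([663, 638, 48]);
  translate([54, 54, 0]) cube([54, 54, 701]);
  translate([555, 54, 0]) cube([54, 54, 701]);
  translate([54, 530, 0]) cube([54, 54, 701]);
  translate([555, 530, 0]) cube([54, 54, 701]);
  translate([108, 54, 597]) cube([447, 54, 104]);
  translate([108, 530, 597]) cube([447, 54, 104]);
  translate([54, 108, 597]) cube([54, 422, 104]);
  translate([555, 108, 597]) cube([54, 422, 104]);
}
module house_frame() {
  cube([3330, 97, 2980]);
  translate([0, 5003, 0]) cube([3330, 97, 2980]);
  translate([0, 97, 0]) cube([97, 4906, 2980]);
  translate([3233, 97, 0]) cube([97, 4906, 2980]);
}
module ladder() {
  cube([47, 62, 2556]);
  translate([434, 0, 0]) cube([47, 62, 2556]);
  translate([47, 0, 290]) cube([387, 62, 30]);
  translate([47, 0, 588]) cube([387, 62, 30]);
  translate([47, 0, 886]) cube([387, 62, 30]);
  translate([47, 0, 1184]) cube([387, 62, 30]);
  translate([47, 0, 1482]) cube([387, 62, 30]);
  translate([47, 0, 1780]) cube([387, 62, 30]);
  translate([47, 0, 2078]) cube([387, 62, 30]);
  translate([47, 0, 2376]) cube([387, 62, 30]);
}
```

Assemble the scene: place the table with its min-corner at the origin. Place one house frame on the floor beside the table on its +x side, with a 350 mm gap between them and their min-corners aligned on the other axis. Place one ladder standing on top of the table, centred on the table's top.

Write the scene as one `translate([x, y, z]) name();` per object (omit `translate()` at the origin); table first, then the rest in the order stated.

table();
translate([1013, 0, 0]) house_frame();
translate([91, 288, 749]) ladder();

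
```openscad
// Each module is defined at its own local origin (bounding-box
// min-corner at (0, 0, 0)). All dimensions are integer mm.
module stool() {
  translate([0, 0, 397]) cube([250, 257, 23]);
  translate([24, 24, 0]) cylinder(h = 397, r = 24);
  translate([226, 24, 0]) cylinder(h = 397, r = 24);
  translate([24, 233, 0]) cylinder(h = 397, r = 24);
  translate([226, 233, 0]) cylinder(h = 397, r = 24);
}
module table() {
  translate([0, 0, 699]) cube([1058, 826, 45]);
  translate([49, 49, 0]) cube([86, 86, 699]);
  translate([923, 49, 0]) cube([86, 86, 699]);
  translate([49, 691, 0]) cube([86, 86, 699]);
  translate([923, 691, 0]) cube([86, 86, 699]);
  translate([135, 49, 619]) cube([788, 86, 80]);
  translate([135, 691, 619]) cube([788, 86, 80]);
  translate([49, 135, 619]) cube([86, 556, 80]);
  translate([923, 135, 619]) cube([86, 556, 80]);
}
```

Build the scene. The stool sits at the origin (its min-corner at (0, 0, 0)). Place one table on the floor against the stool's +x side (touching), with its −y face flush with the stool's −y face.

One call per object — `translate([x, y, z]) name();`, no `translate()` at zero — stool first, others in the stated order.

stool();
translate([250, 0, 0]) table();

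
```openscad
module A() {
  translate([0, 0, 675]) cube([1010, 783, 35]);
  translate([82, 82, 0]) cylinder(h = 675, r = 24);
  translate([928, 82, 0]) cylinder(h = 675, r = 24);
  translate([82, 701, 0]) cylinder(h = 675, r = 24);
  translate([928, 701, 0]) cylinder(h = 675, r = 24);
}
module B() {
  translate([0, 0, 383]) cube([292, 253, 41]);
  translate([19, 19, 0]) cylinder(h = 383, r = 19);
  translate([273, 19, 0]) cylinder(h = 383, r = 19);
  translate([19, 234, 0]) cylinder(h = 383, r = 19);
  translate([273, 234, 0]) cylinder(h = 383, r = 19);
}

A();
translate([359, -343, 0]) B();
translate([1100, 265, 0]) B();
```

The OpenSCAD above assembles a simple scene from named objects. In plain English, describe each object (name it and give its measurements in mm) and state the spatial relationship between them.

A is a rectangular dining table. The top is 1010×783×35 mm with its upper surface at z = 710 mm. It stands on four round legs of 48 mm diameter, each leg's bounding box inset 58 mm from the nearest pair of top edges, running from the floor to the underside of the top.

B is a four-legged stool. The seat is a 292×253×41 mm slab whose top surface is at z = 424 mm; four round legs, each 38 mm in diameter, run from the floor (z = 0) to the underside of the seat, each leg's axis is inset half a diameter from the nearest pair of seat edges (so the leg's bounding box is flush with the corner).

Two stools sit around the table at the −y, +x sides.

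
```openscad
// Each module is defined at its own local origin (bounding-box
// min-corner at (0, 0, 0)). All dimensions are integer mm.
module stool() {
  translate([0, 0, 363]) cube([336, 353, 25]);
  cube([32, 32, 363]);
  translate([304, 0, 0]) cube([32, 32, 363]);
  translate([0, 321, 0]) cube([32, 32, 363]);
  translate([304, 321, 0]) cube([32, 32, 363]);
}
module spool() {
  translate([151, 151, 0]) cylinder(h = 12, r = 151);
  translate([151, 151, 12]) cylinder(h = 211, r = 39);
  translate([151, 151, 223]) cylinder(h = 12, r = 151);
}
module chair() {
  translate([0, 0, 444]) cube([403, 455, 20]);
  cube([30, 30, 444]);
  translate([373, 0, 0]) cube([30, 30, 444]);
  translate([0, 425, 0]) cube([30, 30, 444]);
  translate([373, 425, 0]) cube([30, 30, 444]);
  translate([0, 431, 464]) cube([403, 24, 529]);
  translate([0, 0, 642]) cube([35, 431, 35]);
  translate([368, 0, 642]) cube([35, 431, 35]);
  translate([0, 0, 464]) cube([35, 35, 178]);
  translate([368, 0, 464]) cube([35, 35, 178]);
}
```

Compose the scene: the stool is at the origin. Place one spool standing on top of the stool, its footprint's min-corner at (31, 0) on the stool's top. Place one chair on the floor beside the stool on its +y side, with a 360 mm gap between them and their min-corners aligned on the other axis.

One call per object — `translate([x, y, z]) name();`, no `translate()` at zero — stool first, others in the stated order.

stool();
translate([31, 0, 388]) spool();
translate([0, 713, 0]) chair();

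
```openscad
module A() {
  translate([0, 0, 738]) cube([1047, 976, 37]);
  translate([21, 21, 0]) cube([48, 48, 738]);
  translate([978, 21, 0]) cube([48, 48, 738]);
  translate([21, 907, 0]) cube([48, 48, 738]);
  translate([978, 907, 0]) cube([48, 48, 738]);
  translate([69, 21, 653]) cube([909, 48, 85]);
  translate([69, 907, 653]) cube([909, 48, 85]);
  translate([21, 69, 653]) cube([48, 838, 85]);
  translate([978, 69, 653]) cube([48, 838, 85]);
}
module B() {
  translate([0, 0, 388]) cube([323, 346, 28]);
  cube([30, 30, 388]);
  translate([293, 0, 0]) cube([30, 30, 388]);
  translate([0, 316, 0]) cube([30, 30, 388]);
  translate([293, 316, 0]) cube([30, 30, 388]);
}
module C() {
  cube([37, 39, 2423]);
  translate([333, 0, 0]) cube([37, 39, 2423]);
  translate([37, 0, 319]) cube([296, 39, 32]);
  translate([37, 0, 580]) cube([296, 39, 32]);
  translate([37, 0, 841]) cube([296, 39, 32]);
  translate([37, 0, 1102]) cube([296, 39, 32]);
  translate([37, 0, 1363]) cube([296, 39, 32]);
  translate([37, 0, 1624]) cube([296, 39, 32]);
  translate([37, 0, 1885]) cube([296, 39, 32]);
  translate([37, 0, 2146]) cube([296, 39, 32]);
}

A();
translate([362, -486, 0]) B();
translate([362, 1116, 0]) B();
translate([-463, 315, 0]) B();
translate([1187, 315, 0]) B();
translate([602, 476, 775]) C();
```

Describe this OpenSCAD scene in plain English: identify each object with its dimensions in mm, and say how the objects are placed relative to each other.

A is a table: top 1047 mm (x) × 976 mm (y), 37 mm thick, upper face at z = 775 mm, on four 48×48 mm square legs, each inset 21 mm from the nearest pair of top edges, running from z = 0 to the bottom of the top. Four apron rails, 48 mm thick and 85 mm tall, run between adjacent legs with their top edges flush with the underside of the top and their outer faces flush with the legs' outer faces.

B is a four-legged stool. The seat is 323×346 mm, 28 mm thick, top at z = 416 mm. It stands on four square legs, each 30×30 mm in cross-section, from z = 0 to the seat underside, each flush with a corner of the seat.

C is a straight ladder. Two 37×39 mm vertical rails, 2423 mm tall, stand 370 mm apart (outside-to-outside) with their front faces coplanar on the −y side. 8 rungs, each 39 mm deep and 32 mm tall, span between the inner faces of the rails, front faces flush with the rails. The lowest rung's underside is at z = 319 mm and rungs are spaced 261 mm apart (underside to underside).

Four stools sit around the table at the −y, +y, −x, +x sides. The ladder is on top of the table.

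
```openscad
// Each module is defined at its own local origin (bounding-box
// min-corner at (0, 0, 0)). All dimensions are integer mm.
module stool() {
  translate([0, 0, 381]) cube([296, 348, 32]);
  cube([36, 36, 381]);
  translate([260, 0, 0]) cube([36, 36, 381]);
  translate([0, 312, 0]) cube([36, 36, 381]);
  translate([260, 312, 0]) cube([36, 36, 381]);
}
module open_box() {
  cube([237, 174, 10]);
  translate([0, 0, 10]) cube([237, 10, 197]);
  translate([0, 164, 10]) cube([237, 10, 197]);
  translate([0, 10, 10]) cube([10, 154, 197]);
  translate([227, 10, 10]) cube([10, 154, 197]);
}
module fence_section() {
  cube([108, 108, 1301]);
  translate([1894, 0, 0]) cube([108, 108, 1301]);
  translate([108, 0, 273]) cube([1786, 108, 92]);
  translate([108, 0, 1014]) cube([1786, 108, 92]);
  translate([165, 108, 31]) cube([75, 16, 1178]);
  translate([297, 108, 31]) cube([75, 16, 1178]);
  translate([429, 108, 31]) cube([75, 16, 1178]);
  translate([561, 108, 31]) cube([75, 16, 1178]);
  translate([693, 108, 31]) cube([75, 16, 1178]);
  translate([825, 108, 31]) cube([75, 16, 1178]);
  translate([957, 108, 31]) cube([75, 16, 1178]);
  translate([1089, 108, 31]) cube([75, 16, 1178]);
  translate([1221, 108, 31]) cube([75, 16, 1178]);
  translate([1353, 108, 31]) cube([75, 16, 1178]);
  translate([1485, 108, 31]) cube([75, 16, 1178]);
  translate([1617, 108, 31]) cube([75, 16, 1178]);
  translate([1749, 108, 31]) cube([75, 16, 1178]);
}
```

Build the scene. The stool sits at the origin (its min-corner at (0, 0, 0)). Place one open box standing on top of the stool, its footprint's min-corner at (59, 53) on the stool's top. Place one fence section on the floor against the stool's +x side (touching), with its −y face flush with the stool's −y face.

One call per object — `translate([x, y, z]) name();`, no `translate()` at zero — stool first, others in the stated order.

stool();
translate([59, 53, 413]) open_box();
translate([296, 0, 0]) fence_section();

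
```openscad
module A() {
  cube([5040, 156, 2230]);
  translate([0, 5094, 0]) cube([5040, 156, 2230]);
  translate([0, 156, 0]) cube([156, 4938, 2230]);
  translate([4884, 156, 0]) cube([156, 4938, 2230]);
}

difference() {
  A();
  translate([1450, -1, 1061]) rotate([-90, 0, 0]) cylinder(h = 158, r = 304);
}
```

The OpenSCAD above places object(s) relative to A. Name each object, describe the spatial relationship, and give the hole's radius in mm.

A is a house frame. The house frame has a circular hole through its front wall. The hole's radius is 304 mm.

The subtracted cylinder has r = 304 mm.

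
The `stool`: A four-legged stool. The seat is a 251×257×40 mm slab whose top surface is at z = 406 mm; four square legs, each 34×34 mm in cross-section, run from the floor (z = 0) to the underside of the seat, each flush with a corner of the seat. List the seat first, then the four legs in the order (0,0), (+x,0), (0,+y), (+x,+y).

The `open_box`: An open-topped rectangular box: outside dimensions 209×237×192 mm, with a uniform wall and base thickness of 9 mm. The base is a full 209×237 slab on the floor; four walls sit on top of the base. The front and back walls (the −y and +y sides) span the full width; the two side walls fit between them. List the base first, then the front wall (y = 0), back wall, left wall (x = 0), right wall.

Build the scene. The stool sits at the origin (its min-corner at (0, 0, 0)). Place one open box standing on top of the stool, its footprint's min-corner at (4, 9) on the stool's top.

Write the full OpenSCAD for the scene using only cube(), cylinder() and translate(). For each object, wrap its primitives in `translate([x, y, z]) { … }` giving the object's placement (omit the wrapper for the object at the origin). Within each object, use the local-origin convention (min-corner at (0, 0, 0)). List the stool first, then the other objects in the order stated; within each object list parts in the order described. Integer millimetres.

translate([0, 0, 366]) cube([251, 257, 40]);
cube([34, 34, 366]);
translate([217, 0, 0]) cube([34, 34, 366]);
translate([0, 223, 0]) cube([34, 34, 366]);
translate([217, 223, 0]) cube([34, 34, 366]);
translate([4, 9, 406]) {
  cube([209, 237, 9]);
  translate([0, 0, 9]) cube([209, 9, 183]);
  translate([0, 228, 9]) cube([209, 9, 183]);
  translate([0, 9, 9]) cube([9, 219, 183]);
  translate([200, 9, 9]) cube([9, 219, 183]);
}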